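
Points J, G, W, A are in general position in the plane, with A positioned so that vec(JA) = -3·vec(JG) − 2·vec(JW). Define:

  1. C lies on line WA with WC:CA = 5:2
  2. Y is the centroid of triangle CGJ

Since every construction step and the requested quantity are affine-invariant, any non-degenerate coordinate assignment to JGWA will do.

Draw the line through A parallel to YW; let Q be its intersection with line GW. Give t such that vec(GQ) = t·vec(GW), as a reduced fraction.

t = 100/37

Assign J = (0, 0), G = (1, 0), W = (0, 1), A = (-3, -2) — the answer is frame-independent, so this choice is without loss of generality.
1. C lies on line WA with WC:CA = 5:2 ⇒ C = (-15/7, -8/7)
2. Y is the centroid of triangle CGJ ⇒ Y = (-8/21, -8/21)
through A parallel to YW: direction (8/21, 29/21); meets GW at Q = (-63/37, 100/37)
Q = G + t·(W−G) with t = 100/37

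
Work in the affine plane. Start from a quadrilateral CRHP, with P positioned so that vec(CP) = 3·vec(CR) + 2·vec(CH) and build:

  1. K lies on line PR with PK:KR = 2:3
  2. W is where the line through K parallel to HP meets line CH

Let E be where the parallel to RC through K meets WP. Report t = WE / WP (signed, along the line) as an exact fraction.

Set C = (0, 0), R = (1, 0), H = (0, 1), P = (3, 2); any affine frame gives the same invariant.
1. K lies on line PR with PK:KR = 2:3 ⇒ K = (11/5, 6/5)
2. W is where the line through K parallel to HP meets line CH ⇒ W = (0, 7/15)
through K parallel to RC: direction (-1, 0); meets WP at E = (33/23, 6/5)
E = W + t·(P−W) with t = 11/23

t = 11/23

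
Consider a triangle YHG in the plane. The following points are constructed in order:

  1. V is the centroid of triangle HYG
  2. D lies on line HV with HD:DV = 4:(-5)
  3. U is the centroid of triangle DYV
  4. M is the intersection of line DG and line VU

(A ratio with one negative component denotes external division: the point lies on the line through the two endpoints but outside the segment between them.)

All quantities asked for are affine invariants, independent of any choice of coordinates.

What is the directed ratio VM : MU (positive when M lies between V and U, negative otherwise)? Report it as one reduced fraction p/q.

Assign Y = (0, 0), H = (1, 0), G = (0, 1) — the answer is frame-independent, so this choice is without loss of generality.
1. V is the centroid of triangle HYG ⇒ V = (1/3, 1/3)
2. D lies on line HV with HD:DV = 4:(-5) ⇒ D = (11/3, -4/3)
3. U is the centroid of triangle DYV ⇒ U = (4/3, -1/3)
4. M is the intersection of line DG and line VU ⇒ M = (-44/3, 31/3)
M = V + t·(U−V) with t = -15, so VM:MU = t:(1−t) = -15:16

VM:MU = -15/16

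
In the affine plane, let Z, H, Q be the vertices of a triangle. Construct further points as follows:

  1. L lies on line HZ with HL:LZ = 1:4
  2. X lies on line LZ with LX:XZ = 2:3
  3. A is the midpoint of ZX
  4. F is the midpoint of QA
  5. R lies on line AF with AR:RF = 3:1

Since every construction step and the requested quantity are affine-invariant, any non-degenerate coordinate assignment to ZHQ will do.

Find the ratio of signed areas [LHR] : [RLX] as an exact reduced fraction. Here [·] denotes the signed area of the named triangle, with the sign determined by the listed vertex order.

[LHR]:[RLX] = -5/8

Set Z = (0, 0), H = (1, 0), Q = (0, 1); any affine frame gives the same invariant.
1. L lies on line HZ with HL:LZ = 1:4 ⇒ L = (4/5, 0)
2. X lies on line LZ with LX:XZ = 2:3 ⇒ X = (12/25, 0)
3. A is the midpoint of ZX ⇒ A = (6/25, 0)
4. F is the midpoint of QA ⇒ F = (3/25, 1/2)
5. R lies on line AF with AR:RF = 3:1 ⇒ R = (3/20, 3/8)
2·[LHR] = 3/40, 2·[RLX] = -3/25
[LHR]:[RLX] = 3/40:-3/25 = -5/8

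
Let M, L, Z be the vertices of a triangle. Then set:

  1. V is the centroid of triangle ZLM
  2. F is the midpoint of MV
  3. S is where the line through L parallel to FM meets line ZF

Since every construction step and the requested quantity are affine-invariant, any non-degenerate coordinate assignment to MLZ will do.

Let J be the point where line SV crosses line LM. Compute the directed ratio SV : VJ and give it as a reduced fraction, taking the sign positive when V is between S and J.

SV:VJ = -3

Choose coordinates M = (0, 0), L = (1, 0), Z = (0, 1).
1. V is the centroid of triangle ZLM ⇒ V = (1/3, 1/3)
2. F is the midpoint of MV ⇒ F = (1/6, 1/6)
3. S is where the line through L parallel to FM meets line ZF ⇒ S = (1/3, -2/3)
line SV meets LM at J = (1/3, 0)
V = S + t·(J−S) with t = 3/2, so SV:VJ = 3/2:-1/2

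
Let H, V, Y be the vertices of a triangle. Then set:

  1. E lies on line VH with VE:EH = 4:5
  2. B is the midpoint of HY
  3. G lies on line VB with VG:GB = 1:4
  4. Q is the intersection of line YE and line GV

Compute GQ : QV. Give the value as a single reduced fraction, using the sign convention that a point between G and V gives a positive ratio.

Choose coordinates H = (0, 0), V = (1, 0), Y = (0, 1).
1. E lies on line VH with VE:EH = 4:5 ⇒ E = (5/9, 0)
2. B is the midpoint of HY ⇒ B = (0, 1/2)
3. G lies on line VB with VG:GB = 1:4 ⇒ G = (4/5, 1/10)
4. Q is the intersection of line YE and line GV ⇒ Q = (5/13, 4/13)
Q = G + t·(V−G) with t = -27/13, so GQ:QV = t:(1−t) = -27/13:40/13

GQ:QV = -27/40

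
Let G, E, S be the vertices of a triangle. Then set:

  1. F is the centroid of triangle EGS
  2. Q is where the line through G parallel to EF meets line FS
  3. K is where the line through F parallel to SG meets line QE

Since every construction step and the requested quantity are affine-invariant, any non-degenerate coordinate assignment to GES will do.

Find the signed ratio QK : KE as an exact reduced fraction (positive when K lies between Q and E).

Assign G = (0, 0), E = (1, 0), S = (0, 1) — the answer is frame-independent, so this choice is without loss of generality.
1. F is the centroid of triangle EGS ⇒ F = (1/3, 1/3)
2. Q is where the line through G parallel to EF meets line FS ⇒ Q = (2/3, -1/3)
3. K is where the line through F parallel to SG meets line QE ⇒ K = (1/3, -2/3)
K = Q + t·(E−Q) with t = -1, so QK:KE = t:(1−t) = -1:2

QK:KE = -1/2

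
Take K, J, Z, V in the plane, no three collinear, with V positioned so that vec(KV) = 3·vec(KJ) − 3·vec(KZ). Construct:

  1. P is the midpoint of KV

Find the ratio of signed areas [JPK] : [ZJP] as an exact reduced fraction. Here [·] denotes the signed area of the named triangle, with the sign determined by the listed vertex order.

Assign K = (0, 0), J = (1, 0), Z = (0, 1), V = (3, -3) — the answer is frame-independent, so this choice is without loss of generality.
1. P is the midpoint of KV ⇒ P = (3/2, -3/2)
2·[JPK] = -3/2, 2·[ZJP] = -1
[JPK]:[ZJP] = -3/2:-1 = 3/2

[JPK]:[ZJP] = 3/2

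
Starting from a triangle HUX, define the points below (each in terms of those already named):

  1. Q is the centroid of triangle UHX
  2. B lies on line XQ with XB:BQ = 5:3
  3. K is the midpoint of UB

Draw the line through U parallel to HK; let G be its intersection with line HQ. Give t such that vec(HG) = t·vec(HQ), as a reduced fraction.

t = -14/5

Assign H = (0, 0), U = (1, 0), X = (0, 1) — the answer is frame-independent, so this choice is without loss of generality.
1. Q is the centroid of triangle UHX ⇒ Q = (1/3, 1/3)
2. B lies on line XQ with XB:BQ = 5:3 ⇒ B = (5/24, 7/12)
3. K is the midpoint of UB ⇒ K = (29/48, 7/24)
through U parallel to HK: direction (29/48, 7/24); meets HQ at G = (-14/15, -14/15)
G = H + t·(Q−H) with t = -14/5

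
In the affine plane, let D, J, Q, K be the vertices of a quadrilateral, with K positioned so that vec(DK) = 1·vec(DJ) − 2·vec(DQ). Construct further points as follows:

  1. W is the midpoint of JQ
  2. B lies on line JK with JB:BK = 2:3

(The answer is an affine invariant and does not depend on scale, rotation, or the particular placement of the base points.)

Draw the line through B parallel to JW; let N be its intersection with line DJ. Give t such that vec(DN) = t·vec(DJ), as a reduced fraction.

Work in coordinates with D = (0, 0), J = (1, 0), Q = (0, 1), K = (1, -2).
1. W is the midpoint of JQ ⇒ W = (1/2, 1/2)
2. B lies on line JK with JB:BK = 2:3 ⇒ B = (1, -4/5)
through B parallel to JW: direction (-1/2, 1/2); meets DJ at N = (1/5, 0)
N = D + t·(J−D) with t = 1/5

t = 1/5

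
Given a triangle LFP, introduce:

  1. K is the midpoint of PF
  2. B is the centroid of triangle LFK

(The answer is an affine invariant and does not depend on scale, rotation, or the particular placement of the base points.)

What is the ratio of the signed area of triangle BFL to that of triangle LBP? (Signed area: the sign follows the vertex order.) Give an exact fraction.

[BFL]:[LBP] = -1/3

Choose coordinates L = (0, 0), F = (1, 0), P = (0, 1).
1. K is the midpoint of PF ⇒ K = (1/2, 1/2)
2. B is the centroid of triangle LFK ⇒ B = (1/2, 1/6)
2·[BFL] = -1/6, 2·[LBP] = 1/2
[BFL]:[LBP] = -1/6:1/2 = -1/3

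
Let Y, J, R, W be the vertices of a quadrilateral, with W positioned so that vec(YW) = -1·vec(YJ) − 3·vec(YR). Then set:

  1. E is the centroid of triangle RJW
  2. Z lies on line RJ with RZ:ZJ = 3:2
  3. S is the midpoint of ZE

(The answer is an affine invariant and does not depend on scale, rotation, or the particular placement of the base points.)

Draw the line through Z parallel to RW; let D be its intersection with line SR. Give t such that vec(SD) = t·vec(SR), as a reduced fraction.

Set Y = (0, 0), J = (1, 0), R = (0, 1), W = (-1, -3); any affine frame gives the same invariant.
1. E is the centroid of triangle RJW ⇒ E = (0, -2/3)
2. Z lies on line RJ with RZ:ZJ = 3:2 ⇒ Z = (3/5, 2/5)
3. S is the midpoint of ZE ⇒ S = (3/10, -2/15)
through Z parallel to RW: direction (-1, -4); meets SR at D = (27/70, -16/35)
D = S + t·(R−S) with t = -2/7

t = -2/7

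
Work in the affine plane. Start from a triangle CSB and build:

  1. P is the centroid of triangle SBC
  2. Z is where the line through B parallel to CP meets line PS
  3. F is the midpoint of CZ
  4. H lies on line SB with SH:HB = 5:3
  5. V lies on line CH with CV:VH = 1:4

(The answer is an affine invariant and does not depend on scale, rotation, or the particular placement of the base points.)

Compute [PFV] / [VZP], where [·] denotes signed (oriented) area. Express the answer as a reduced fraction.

Work in coordinates with C = (0, 0), S = (1, 0), B = (0, 1).
1. P is the centroid of triangle SBC ⇒ P = (1/3, 1/3)
2. Z is where the line through B parallel to CP meets line PS ⇒ Z = (-1/3, 2/3)
3. F is the midpoint of CZ ⇒ F = (-1/6, 1/3)
4. H lies on line SB with SH:HB = 5:3 ⇒ H = (3/8, 5/8)
5. V lies on line CH with CV:VH = 1:4 ⇒ V = (3/40, 1/8)
2·[PFV] = 5/48, 2·[VZP] = -9/40
[PFV]:[VZP] = 5/48:-9/40 = -25/54

[PFV]:[VZP] = -25/54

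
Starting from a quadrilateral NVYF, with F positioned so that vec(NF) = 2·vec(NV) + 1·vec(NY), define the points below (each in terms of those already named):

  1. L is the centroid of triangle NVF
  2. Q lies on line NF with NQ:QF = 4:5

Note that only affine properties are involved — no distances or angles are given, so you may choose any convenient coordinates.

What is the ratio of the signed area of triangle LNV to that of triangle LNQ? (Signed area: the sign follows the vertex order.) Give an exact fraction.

[LNV]:[LNQ] = -9/4

Work in coordinates with N = (0, 0), V = (1, 0), Y = (0, 1), F = (2, 1).
1. L is the centroid of triangle NVF ⇒ L = (1, 1/3)
2. Q lies on line NF with NQ:QF = 4:5 ⇒ Q = (8/9, 4/9)
2·[LNV] = 1/3, 2·[LNQ] = -4/27
[LNV]:[LNQ] = 1/3:-4/27 = -9/4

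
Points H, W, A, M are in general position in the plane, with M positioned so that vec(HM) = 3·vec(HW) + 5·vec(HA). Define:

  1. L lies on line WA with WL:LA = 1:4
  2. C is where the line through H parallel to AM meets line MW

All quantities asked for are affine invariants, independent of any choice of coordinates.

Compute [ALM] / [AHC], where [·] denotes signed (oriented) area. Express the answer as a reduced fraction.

[ALM]:[AHC] = 196/75

Assign H = (0, 0), W = (1, 0), A = (0, 1), M = (3, 5) — the answer is frame-independent, so this choice is without loss of generality.
1. L lies on line WA with WL:LA = 1:4 ⇒ L = (4/5, 1/5)
2. C is where the line through H parallel to AM meets line MW ⇒ C = (15/7, 20/7)
2·[ALM] = 28/5, 2·[AHC] = 15/7
[ALM]:[AHC] = 28/5:15/7 = 196/75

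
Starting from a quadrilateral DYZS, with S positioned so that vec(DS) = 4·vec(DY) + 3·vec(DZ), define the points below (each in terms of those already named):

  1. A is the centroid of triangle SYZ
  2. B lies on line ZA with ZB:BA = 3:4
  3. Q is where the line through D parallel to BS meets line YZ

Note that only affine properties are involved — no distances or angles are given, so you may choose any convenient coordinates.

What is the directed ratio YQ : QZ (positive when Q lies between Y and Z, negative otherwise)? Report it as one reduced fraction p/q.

Work in coordinates with D = (0, 0), Y = (1, 0), Z = (0, 1), S = (4, 3).
1. A is the centroid of triangle SYZ ⇒ A = (5/3, 4/3)
2. B lies on line ZA with ZB:BA = 3:4 ⇒ B = (5/7, 8/7)
3. Q is where the line through D parallel to BS meets line YZ ⇒ Q = (23/36, 13/36)
Q = Y + t·(Z−Y) with t = 13/36, so YQ:QZ = t:(1−t) = 13/36:23/36

YQ:QZ = 13/23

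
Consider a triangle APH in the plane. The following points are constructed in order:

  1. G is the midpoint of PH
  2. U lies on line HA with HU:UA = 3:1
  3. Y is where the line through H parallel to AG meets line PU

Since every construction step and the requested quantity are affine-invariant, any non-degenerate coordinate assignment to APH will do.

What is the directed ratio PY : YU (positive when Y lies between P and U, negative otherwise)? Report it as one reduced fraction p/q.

PY:YU = -8/3

Assign A = (0, 0), P = (1, 0), H = (0, 1) — the answer is frame-independent, so this choice is without loss of generality.
1. G is the midpoint of PH ⇒ G = (1/2, 1/2)
2. U lies on line HA with HU:UA = 3:1 ⇒ U = (0, 1/4)
3. Y is where the line through H parallel to AG meets line PU ⇒ Y = (-3/5, 2/5)
Y = P + t·(U−P) with t = 8/5, so PY:YU = t:(1−t) = 8/5:-3/5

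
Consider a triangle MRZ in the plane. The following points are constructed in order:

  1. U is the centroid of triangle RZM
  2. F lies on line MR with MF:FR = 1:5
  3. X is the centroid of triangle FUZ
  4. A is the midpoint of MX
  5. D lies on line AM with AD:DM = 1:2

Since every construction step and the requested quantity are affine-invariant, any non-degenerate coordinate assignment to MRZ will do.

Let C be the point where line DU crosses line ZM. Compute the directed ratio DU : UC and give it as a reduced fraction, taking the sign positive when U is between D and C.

Set M = (0, 0), R = (1, 0), Z = (0, 1); any affine frame gives the same invariant.
1. U is the centroid of triangle RZM ⇒ U = (1/3, 1/3)
2. F lies on line MR with MF:FR = 1:5 ⇒ F = (1/6, 0)
3. X is the centroid of triangle FUZ ⇒ X = (1/6, 4/9)
4. A is the midpoint of MX ⇒ A = (1/12, 2/9)
5. D lies on line AM with AD:DM = 1:2 ⇒ D = (1/18, 4/27)
line DU meets ZM at C = (0, 1/9)
U = D + t·(C−D) with t = -5, so DU:UC = -5:6

DU:UC = -5/6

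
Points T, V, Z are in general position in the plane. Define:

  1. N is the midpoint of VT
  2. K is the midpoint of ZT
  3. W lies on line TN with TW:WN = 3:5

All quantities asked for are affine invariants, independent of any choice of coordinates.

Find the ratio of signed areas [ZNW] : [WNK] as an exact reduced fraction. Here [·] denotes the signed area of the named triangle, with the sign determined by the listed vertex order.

[ZNW]:[WNK] = -2

Assign T = (0, 0), V = (1, 0), Z = (0, 1) — the answer is frame-independent, so this choice is without loss of generality.
1. N is the midpoint of VT ⇒ N = (1/2, 0)
2. K is the midpoint of ZT ⇒ K = (0, 1/2)
3. W lies on line TN with TW:WN = 3:5 ⇒ W = (3/16, 0)
2·[ZNW] = -5/16, 2·[WNK] = 5/32
[ZNW]:[WNK] = -5/16:5/32 = -2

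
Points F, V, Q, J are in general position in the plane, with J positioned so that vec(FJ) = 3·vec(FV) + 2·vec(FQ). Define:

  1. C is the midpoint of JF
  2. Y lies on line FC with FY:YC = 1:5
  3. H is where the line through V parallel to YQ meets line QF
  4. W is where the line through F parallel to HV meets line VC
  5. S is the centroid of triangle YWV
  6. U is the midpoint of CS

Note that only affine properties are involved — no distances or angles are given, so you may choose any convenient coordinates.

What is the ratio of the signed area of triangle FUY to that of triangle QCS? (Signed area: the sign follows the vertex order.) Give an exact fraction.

Work in coordinates with F = (0, 0), V = (1, 0), Q = (0, 1), J = (3, 2).
1. C is the midpoint of JF ⇒ C = (3/2, 1)
2. Y lies on line FC with FY:YC = 1:5 ⇒ Y = (1/4, 1/6)
3. H is where the line through V parallel to YQ meets line QF ⇒ H = (0, 10/3)
4. W is where the line through F parallel to HV meets line VC ⇒ W = (3/8, -5/4)
5. S is the centroid of triangle YWV ⇒ S = (13/24, -13/36)
6. U is the midpoint of CS ⇒ U = (49/48, 23/72)
2·[FUY] = 13/144, 2·[QCS] = -49/24
[FUY]:[QCS] = 13/144:-49/24 = -13/294

[FUY]:[QCS] = -13/294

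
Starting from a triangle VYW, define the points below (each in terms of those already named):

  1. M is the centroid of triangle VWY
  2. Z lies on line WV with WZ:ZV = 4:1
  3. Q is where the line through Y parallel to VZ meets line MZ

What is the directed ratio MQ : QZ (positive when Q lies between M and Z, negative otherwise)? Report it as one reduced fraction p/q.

Work in coordinates with V = (0, 0), Y = (1, 0), W = (0, 1).
1. M is the centroid of triangle VWY ⇒ M = (1/3, 1/3)
2. Z lies on line WV with WZ:ZV = 4:1 ⇒ Z = (0, 1/5)
3. Q is where the line through Y parallel to VZ meets line MZ ⇒ Q = (1, 3/5)
Q = M + t·(Z−M) with t = -2, so MQ:QZ = t:(1−t) = -2:3

MQ:QZ = -2/3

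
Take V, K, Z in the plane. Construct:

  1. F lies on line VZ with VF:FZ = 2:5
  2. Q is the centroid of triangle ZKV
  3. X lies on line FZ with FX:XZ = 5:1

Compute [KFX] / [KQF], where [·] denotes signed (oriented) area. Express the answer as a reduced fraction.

Assign V = (0, 0), K = (1, 0), Z = (0, 1) — the answer is frame-independent, so this choice is without loss of generality.
1. F lies on line VZ with VF:FZ = 2:5 ⇒ F = (0, 2/7)
2. Q is the centroid of triangle ZKV ⇒ Q = (1/3, 1/3)
3. X lies on line FZ with FX:XZ = 5:1 ⇒ X = (0, 37/42)
2·[KFX] = -25/42, 2·[KQF] = 1/7
[KFX]:[KQF] = -25/42:1/7 = -25/6

[KFX]:[KQF] = -25/6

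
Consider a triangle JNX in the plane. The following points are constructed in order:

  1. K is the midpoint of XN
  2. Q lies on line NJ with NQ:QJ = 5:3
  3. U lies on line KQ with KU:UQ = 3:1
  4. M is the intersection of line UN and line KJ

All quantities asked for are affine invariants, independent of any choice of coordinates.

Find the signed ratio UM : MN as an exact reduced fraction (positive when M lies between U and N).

Work in coordinates with J = (0, 0), N = (1, 0), X = (0, 1).
1. K is the midpoint of XN ⇒ K = (1/2, 1/2)
2. Q lies on line NJ with NQ:QJ = 5:3 ⇒ Q = (3/8, 0)
3. U lies on line KQ with KU:UQ = 3:1 ⇒ U = (13/32, 1/8)
4. M is the intersection of line UN and line KJ ⇒ M = (4/23, 4/23)
M = U + t·(N−U) with t = -9/23, so UM:MN = t:(1−t) = -9/23:32/23

UM:MN = -9/32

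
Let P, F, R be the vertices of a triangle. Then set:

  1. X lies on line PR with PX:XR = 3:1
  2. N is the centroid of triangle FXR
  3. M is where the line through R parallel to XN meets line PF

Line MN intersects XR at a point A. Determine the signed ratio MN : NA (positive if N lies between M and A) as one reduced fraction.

Work in coordinates with P = (0, 0), F = (1, 0), R = (0, 1).
1. X lies on line PR with PX:XR = 3:1 ⇒ X = (0, 3/4)
2. N is the centroid of triangle FXR ⇒ N = (1/3, 7/12)
3. M is where the line through R parallel to XN meets line PF ⇒ M = (2, 0)
line MN meets XR at A = (0, 7/10)
N = M + t·(A−M) with t = 5/6, so MN:NA = 5/6:1/6

MN:NA = 5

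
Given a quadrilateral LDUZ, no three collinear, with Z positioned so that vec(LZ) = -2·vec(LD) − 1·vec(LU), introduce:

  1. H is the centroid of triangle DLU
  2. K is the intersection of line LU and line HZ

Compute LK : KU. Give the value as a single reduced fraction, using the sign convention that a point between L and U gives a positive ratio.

LK:KU = 1/6

Work in coordinates with L = (0, 0), D = (1, 0), U = (0, 1), Z = (-2, -1).
1. H is the centroid of triangle DLU ⇒ H = (1/3, 1/3)
2. K is the intersection of line LU and line HZ ⇒ K = (0, 1/7)
K = L + t·(U−L) with t = 1/7, so LK:KU = t:(1−t) = 1/7:6/7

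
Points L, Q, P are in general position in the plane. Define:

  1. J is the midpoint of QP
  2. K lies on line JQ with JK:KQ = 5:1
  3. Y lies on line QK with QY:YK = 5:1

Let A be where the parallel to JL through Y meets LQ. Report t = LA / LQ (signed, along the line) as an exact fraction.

Choose coordinates L = (0, 0), Q = (1, 0), P = (0, 1).
1. J is the midpoint of QP ⇒ J = (1/2, 1/2)
2. K lies on line JQ with JK:KQ = 5:1 ⇒ K = (11/12, 1/12)
3. Y lies on line QK with QY:YK = 5:1 ⇒ Y = (67/72, 5/72)
through Y parallel to JL: direction (-1/2, -1/2); meets LQ at A = (31/36, 0)
A = L + t·(Q−L) with t = 31/36

t = 31/36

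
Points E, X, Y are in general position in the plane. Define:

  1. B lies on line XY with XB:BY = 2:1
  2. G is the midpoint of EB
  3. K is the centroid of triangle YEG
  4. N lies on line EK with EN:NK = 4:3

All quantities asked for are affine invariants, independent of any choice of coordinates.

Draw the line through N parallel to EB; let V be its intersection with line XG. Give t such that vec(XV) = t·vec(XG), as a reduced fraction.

t = 23/21

Assign E = (0, 0), X = (1, 0), Y = (0, 1) — the answer is frame-independent, so this choice is without loss of generality.
1. B lies on line XY with XB:BY = 2:1 ⇒ B = (1/3, 2/3)
2. G is the midpoint of EB ⇒ G = (1/6, 1/3)
3. K is the centroid of triangle YEG ⇒ K = (1/18, 4/9)
4. N lies on line EK with EN:NK = 4:3 ⇒ N = (2/63, 16/63)
through N parallel to EB: direction (1/3, 2/3); meets XG at V = (11/126, 23/63)
V = X + t·(G−X) with t = 23/21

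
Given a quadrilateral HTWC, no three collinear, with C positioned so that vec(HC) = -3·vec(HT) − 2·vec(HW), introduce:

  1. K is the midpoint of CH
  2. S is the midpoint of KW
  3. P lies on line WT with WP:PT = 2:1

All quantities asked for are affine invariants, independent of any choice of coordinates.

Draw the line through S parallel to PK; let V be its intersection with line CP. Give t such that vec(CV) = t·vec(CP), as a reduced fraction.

t = 8

Assign H = (0, 0), T = (1, 0), W = (0, 1), C = (-3, -2) — the answer is frame-independent, so this choice is without loss of generality.
1. K is the midpoint of CH ⇒ K = (-3/2, -1)
2. S is the midpoint of KW ⇒ S = (-3/4, 0)
3. P lies on line WT with WP:PT = 2:1 ⇒ P = (2/3, 1/3)
through S parallel to PK: direction (-13/6, -4/3); meets CP at V = (79/3, 50/3)
V = C + t·(P−C) with t = 8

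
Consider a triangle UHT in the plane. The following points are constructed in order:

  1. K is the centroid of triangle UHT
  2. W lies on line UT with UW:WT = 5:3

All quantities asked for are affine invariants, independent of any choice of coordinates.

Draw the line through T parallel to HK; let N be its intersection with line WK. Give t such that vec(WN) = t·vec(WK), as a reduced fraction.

t = -3

Set U = (0, 0), H = (1, 0), T = (0, 1); any affine frame gives the same invariant.
1. K is the centroid of triangle UHT ⇒ K = (1/3, 1/3)
2. W lies on line UT with UW:WT = 5:3 ⇒ W = (0, 5/8)
through T parallel to HK: direction (-2/3, 1/3); meets WK at N = (-1, 3/2)
N = W + t·(K−W) with t = -3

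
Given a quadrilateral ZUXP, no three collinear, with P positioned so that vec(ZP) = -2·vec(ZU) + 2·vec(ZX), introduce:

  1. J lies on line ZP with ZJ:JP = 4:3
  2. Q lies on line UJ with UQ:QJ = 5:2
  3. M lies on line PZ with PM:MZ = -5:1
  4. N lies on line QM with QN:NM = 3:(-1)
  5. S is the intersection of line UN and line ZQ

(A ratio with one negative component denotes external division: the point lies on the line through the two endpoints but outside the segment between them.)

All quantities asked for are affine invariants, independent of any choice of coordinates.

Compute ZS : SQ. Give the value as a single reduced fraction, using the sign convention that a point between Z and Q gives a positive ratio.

ZS:SQ = -227/345

Set Z = (0, 0), U = (1, 0), X = (0, 1), P = (-2, 2); any affine frame gives the same invariant.
1. J lies on line ZP with ZJ:JP = 4:3 ⇒ J = (-8/7, 8/7)
2. Q lies on line UJ with UQ:QJ = 5:2 ⇒ Q = (-26/49, 40/49)
3. M lies on line PZ with PM:MZ = -5:1 ⇒ M = (1/2, -1/2)
4. N lies on line QM with QN:NM = 3:(-1) ⇒ N = (199/196, -227/196)
5. S is the intersection of line UN and line ZQ ⇒ S = (2951/2891, -4540/2891)
S = Z + t·(Q−Z) with t = -227/118, so ZS:SQ = t:(1−t) = -227/118:345/118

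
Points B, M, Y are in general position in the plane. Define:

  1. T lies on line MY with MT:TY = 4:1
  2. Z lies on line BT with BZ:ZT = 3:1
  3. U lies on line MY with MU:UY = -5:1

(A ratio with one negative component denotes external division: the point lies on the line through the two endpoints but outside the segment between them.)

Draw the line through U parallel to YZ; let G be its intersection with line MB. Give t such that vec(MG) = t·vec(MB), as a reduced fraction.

t = 25/32

Work in coordinates with B = (0, 0), M = (1, 0), Y = (0, 1).
1. T lies on line MY with MT:TY = 4:1 ⇒ T = (1/5, 4/5)
2. Z lies on line BT with BZ:ZT = 3:1 ⇒ Z = (3/20, 3/5)
3. U lies on line MY with MU:UY = -5:1 ⇒ U = (-1/4, 5/4)
through U parallel to YZ: direction (3/20, -2/5); meets MB at G = (7/32, 0)
G = M + t·(B−M) with t = 25/32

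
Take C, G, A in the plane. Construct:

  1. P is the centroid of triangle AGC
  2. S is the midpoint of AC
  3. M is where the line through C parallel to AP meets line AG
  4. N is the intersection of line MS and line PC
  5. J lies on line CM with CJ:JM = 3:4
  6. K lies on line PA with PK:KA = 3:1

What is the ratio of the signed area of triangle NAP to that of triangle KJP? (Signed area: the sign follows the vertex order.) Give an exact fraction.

Assign C = (0, 0), G = (1, 0), A = (0, 1) — the answer is frame-independent, so this choice is without loss of generality.
1. P is the centroid of triangle AGC ⇒ P = (1/3, 1/3)
2. S is the midpoint of AC ⇒ S = (0, 1/2)
3. M is where the line through C parallel to AP meets line AG ⇒ M = (-1, 2)
4. N is the intersection of line MS and line PC ⇒ N = (1/5, 1/5)
5. J lies on line CM with CJ:JM = 3:4 ⇒ J = (-3/7, 6/7)
6. K lies on line PA with PK:KA = 3:1 ⇒ K = (1/12, 5/6)
2·[NAP] = -2/15, 2·[KJP] = 1/4
[NAP]:[KJP] = -2/15:1/4 = -8/15

[NAP]:[KJP] = -8/15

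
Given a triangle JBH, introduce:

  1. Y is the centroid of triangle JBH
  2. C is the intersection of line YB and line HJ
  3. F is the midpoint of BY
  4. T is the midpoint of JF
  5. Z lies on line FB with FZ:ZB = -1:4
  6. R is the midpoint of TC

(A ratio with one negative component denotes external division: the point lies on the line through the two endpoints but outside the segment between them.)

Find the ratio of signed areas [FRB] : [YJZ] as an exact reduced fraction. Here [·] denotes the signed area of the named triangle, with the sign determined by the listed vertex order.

Choose coordinates J = (0, 0), B = (1, 0), H = (0, 1).
1. Y is the centroid of triangle JBH ⇒ Y = (1/3, 1/3)
2. C is the intersection of line YB and line HJ ⇒ C = (0, 1/2)
3. F is the midpoint of BY ⇒ F = (2/3, 1/6)
4. T is the midpoint of JF ⇒ T = (1/3, 1/12)
5. Z lies on line FB with FZ:ZB = -1:4 ⇒ Z = (5/9, 2/9)
6. R is the midpoint of TC ⇒ R = (1/6, 7/24)
2·[FRB] = 1/24, 2·[YJZ] = 1/9
[FRB]:[YJZ] = 1/24:1/9 = 3/8

[FRB]:[YJZ] = 3/8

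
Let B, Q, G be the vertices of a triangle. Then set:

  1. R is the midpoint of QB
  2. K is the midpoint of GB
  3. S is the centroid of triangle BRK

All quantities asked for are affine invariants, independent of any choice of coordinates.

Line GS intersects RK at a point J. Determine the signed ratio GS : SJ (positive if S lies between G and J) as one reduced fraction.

Work in coordinates with B = (0, 0), Q = (1, 0), G = (0, 1).
1. R is the midpoint of QB ⇒ R = (1/2, 0)
2. K is the midpoint of GB ⇒ K = (0, 1/2)
3. S is the centroid of triangle BRK ⇒ S = (1/6, 1/6)
line GS meets RK at J = (1/8, 3/8)
S = G + t·(J−G) with t = 4/3, so GS:SJ = 4/3:-1/3

GS:SJ = -4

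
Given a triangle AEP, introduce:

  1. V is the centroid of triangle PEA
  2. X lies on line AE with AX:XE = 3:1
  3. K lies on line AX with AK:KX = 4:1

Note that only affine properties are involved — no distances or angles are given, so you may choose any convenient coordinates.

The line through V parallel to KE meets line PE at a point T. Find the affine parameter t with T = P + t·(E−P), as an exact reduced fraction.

t = 2/3

Choose coordinates A = (0, 0), E = (1, 0), P = (0, 1).
1. V is the centroid of triangle PEA ⇒ V = (1/3, 1/3)
2. X lies on line AE with AX:XE = 3:1 ⇒ X = (3/4, 0)
3. K lies on line AX with AK:KX = 4:1 ⇒ K = (3/5, 0)
through V parallel to KE: direction (2/5, 0); meets PE at T = (2/3, 1/3)
T = P + t·(E−P) with t = 2/3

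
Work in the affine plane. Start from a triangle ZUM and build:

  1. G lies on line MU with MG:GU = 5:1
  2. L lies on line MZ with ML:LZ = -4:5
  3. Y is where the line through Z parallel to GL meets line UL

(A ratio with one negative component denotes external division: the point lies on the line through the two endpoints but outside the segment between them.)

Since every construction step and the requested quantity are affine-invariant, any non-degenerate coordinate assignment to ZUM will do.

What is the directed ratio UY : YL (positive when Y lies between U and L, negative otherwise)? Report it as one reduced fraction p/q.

Choose coordinates Z = (0, 0), U = (1, 0), M = (0, 1).
1. G lies on line MU with MG:GU = 5:1 ⇒ G = (5/6, 1/6)
2. L lies on line MZ with ML:LZ = -4:5 ⇒ L = (0, 5)
3. Y is where the line through Z parallel to GL meets line UL ⇒ Y = (-25/4, 145/4)
Y = U + t·(L−U) with t = 29/4, so UY:YL = t:(1−t) = 29/4:-25/4

UY:YL = -29/25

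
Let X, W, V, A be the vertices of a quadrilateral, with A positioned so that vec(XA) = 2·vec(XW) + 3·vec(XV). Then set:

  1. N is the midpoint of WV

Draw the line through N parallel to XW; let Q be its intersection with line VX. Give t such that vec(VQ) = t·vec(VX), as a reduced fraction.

t = 1/2

Assign X = (0, 0), W = (1, 0), V = (0, 1), A = (2, 3) — the answer is frame-independent, so this choice is without loss of generality.
1. N is the midpoint of WV ⇒ N = (1/2, 1/2)
through N parallel to XW: direction (1, 0); meets VX at Q = (0, 1/2)
Q = V + t·(X−V) with t = 1/2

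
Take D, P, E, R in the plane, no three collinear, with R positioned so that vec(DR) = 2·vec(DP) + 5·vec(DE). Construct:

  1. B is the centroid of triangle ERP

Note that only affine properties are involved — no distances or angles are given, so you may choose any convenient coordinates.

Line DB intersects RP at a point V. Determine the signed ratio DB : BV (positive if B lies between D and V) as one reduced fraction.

Assign D = (0, 0), P = (1, 0), E = (0, 1), R = (2, 5) — the answer is frame-independent, so this choice is without loss of generality.
1. B is the centroid of triangle ERP ⇒ B = (1, 2)
line DB meets RP at V = (5/3, 10/3)
B = D + t·(V−D) with t = 3/5, so DB:BV = 3/5:2/5

DB:BV = 3/2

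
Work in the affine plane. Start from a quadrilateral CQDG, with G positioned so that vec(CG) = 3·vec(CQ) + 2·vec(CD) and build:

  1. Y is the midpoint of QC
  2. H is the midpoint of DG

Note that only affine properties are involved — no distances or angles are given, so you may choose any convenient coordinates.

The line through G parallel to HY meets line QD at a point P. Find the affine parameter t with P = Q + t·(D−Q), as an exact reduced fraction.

Assign C = (0, 0), Q = (1, 0), D = (0, 1), G = (3, 2) — the answer is frame-independent, so this choice is without loss of generality.
1. Y is the midpoint of QC ⇒ Y = (1/2, 0)
2. H is the midpoint of DG ⇒ H = (3/2, 3/2)
through G parallel to HY: direction (-1, -3/2); meets QD at P = (7/5, -2/5)
P = Q + t·(D−Q) with t = -2/5

t = -2/5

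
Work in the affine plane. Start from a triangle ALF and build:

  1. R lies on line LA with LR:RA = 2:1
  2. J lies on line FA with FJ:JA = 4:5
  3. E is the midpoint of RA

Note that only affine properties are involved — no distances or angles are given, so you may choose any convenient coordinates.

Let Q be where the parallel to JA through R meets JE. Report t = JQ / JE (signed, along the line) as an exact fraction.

Work in coordinates with A = (0, 0), L = (1, 0), F = (0, 1).
1. R lies on line LA with LR:RA = 2:1 ⇒ R = (1/3, 0)
2. J lies on line FA with FJ:JA = 4:5 ⇒ J = (0, 5/9)
3. E is the midpoint of RA ⇒ E = (1/6, 0)
through R parallel to JA: direction (0, -5/9); meets JE at Q = (1/3, -5/9)
Q = J + t·(E−J) with t = 2

t = 2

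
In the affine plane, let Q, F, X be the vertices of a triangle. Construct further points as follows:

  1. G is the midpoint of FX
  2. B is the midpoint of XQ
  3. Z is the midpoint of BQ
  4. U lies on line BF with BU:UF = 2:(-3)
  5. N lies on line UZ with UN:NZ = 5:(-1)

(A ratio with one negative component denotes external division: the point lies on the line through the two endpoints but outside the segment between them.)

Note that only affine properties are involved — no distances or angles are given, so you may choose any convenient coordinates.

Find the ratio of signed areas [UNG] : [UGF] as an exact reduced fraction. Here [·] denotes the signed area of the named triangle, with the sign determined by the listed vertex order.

Set Q = (0, 0), F = (1, 0), X = (0, 1); any affine frame gives the same invariant.
1. G is the midpoint of FX ⇒ G = (1/2, 1/2)
2. B is the midpoint of XQ ⇒ B = (0, 1/2)
3. Z is the midpoint of BQ ⇒ Z = (0, 1/4)
4. U lies on line BF with BU:UF = 2:(-3) ⇒ U = (-2, 3/2)
5. N lies on line UZ with UN:NZ = 5:(-1) ⇒ N = (1/2, -1/16)
2·[UNG] = 45/32, 2·[UGF] = -3/4
[UNG]:[UGF] = 45/32:-3/4 = -15/8

[UNG]:[UGF] = -15/8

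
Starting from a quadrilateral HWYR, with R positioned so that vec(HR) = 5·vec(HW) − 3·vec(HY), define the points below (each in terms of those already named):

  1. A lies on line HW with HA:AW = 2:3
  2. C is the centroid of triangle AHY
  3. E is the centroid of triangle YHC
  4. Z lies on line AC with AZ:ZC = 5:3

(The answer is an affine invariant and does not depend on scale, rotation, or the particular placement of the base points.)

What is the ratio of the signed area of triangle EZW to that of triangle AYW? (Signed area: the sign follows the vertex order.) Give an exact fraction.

[EZW]:[AYW] = -17/72

Choose coordinates H = (0, 0), W = (1, 0), Y = (0, 1), R = (5, -3).
1. A lies on line HW with HA:AW = 2:3 ⇒ A = (2/5, 0)
2. C is the centroid of triangle AHY ⇒ C = (2/15, 1/3)
3. E is the centroid of triangle YHC ⇒ E = (2/45, 4/9)
4. Z lies on line AC with AZ:ZC = 5:3 ⇒ Z = (7/30, 5/24)
2·[EZW] = 17/120, 2·[AYW] = -3/5
[EZW]:[AYW] = 17/120:-3/5 = -17/72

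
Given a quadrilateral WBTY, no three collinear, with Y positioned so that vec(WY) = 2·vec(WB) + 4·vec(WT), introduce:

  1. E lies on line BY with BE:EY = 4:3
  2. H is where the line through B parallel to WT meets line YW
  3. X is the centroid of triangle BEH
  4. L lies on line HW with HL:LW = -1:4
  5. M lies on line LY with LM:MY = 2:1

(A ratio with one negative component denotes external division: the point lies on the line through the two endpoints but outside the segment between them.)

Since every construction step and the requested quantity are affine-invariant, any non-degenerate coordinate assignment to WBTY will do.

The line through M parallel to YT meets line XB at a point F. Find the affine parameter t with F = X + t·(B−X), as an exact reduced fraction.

t = -157/144

Work in coordinates with W = (0, 0), B = (1, 0), T = (0, 1), Y = (2, 4).
1. E lies on line BY with BE:EY = 4:3 ⇒ E = (11/7, 16/7)
2. H is where the line through B parallel to WT meets line YW ⇒ H = (1, 2)
3. X is the centroid of triangle BEH ⇒ X = (25/21, 10/7)
4. L lies on line HW with HL:LW = -1:4 ⇒ L = (4/3, 8/3)
5. M lies on line LY with LM:MY = 2:1 ⇒ M = (16/9, 32/9)
through M parallel to YT: direction (-2, -3); meets XB at F = (151/108, 215/72)
F = X + t·(B−X) with t = -157/144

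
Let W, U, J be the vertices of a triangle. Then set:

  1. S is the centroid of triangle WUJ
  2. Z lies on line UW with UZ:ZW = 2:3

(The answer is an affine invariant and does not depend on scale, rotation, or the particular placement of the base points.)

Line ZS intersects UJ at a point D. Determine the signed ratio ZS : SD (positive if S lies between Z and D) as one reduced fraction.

Work in coordinates with W = (0, 0), U = (1, 0), J = (0, 1).
1. S is the centroid of triangle WUJ ⇒ S = (1/3, 1/3)
2. Z lies on line UW with UZ:ZW = 2:3 ⇒ Z = (3/5, 0)
line ZS meets UJ at D = (-1, 2)
S = Z + t·(D−Z) with t = 1/6, so ZS:SD = 1/6:5/6

ZS:SD = 1/5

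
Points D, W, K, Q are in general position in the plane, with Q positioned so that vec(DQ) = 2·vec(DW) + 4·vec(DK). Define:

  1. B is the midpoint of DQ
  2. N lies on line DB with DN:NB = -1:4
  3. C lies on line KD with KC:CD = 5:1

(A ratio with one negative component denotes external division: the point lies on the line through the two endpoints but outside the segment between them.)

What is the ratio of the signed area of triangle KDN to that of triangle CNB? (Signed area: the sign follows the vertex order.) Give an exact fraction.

[KDN]:[CNB] = -3/2

Assign D = (0, 0), W = (1, 0), K = (0, 1), Q = (2, 4) — the answer is frame-independent, so this choice is without loss of generality.
1. B is the midpoint of DQ ⇒ B = (1, 2)
2. N lies on line DB with DN:NB = -1:4 ⇒ N = (-1/3, -2/3)
3. C lies on line KD with KC:CD = 5:1 ⇒ C = (0, 1/6)
2·[KDN] = -1/3, 2·[CNB] = 2/9
[KDN]:[CNB] = -1/3:2/9 = -3/2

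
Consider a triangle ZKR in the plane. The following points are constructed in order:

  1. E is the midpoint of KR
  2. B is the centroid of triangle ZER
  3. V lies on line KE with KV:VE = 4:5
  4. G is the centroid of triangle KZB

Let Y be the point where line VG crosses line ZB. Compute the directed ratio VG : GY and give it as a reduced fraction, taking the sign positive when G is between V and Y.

Assign Z = (0, 0), K = (1, 0), R = (0, 1) — the answer is frame-independent, so this choice is without loss of generality.
1. E is the midpoint of KR ⇒ E = (1/2, 1/2)
2. B is the centroid of triangle ZER ⇒ B = (1/6, 1/2)
3. V lies on line KE with KV:VE = 4:5 ⇒ V = (7/9, 2/9)
4. G is the centroid of triangle KZB ⇒ G = (7/18, 1/6)
line VG meets ZB at Y = (7/180, 7/60)
G = V + t·(Y−V) with t = 10/19, so VG:GY = 10/19:9/19

VG:GY = 10/9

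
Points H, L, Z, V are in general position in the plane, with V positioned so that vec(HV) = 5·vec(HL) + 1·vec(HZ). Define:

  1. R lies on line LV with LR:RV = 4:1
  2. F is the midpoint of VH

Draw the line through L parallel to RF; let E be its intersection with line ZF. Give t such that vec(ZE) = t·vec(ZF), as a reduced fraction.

Assign H = (0, 0), L = (1, 0), Z = (0, 1), V = (5, 1) — the answer is frame-independent, so this choice is without loss of generality.
1. R lies on line LV with LR:RV = 4:1 ⇒ R = (21/5, 4/5)
2. F is the midpoint of VH ⇒ F = (5/2, 1/2)
through L parallel to RF: direction (-17/10, -3/10); meets ZF at E = (25/8, 3/8)
E = Z + t·(F−Z) with t = 5/4

t = 5/4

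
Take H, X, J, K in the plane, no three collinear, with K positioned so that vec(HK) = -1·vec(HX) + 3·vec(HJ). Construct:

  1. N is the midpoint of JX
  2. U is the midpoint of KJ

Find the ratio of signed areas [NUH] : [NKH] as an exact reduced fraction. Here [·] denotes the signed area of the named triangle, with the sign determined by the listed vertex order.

Choose coordinates H = (0, 0), X = (1, 0), J = (0, 1), K = (-1, 3).
1. N is the midpoint of JX ⇒ N = (1/2, 1/2)
2. U is the midpoint of KJ ⇒ U = (-1/2, 2)
2·[NUH] = 5/4, 2·[NKH] = 2
[NUH]:[NKH] = 5/4:2 = 5/8

[NUH]:[NKH] = 5/8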